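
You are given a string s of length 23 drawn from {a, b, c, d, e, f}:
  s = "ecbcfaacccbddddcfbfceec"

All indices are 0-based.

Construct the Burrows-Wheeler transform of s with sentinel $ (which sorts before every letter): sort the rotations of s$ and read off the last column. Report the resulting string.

rank  rotation                  last
    0  $ecbcfaacccbddddcfbfceec  c
    1  aacccbddddcfbfceec$ecbcf  f
    2  acccbddddcfbfceec$ecbcfa  a
    3  bcfaacccbddddcfbfceec$ec  c
    4  bddddcfbfceec$ecbcfaaccc  c
    5  bfceec$ecbcfaacccbddddcf  f
    6  c$ecbcfaacccbddddcfbfcee  e
    7  cbcfaacccbddddcfbfceec$e  e
    8  cbddddcfbfceec$ecbcfaacc  c
    9  ccbddddcfbfceec$ecbcfaac  c
   10  cccbddddcfbfceec$ecbcfaa  a
   11  ceec$ecbcfaacccbddddcfbf  f
   12  cfaacccbddddcfbfceec$ecb  b
   13  cfbfceec$ecbcfaacccbdddd  d
   14  dcfbfceec$ecbcfaacccbddd  d
   15  ddcfbfceec$ecbcfaacccbdd  d
   16  dddcfbfceec$ecbcfaacccbd  d
   17  ddddcfbfceec$ecbcfaacccb  b
   18  ec$ecbcfaacccbddddcfbfce  e
   19  ecbcfaacccbddddcfbfceec$  $
   20  eec$ecbcfaacccbddddcfbfc  c
   21  faacccbddddcfbfceec$ecbc  c
   22  fbfceec$ecbcfaacccbddddc  c
   23  fceec$ecbcfaacccbddddcfb  b

cfaccfeeccafbddddbe$cccb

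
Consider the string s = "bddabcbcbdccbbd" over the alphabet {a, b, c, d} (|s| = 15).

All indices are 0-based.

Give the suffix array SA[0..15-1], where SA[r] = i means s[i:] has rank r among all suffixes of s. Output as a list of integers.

[3, 12, 4, 6, 13, 8, 0, 11, 5, 7, 10, 14, 2, 9, 1]

rank→(start, suffix):
  0 → (3, 'abcbcbdccbbd')
  1 → (12, 'bbd')
  2 → (4, 'bcbcbdccbbd')
  3 → (6, 'bcbdccbbd')
  4 → (13, 'bd')
  5 → (8, 'bdccbbd')
  6 → (0, 'bddabcbcbdccbbd')
  7 → (11, 'cbbd')
  8 → (5, 'cbcbdccbbd')
  9 → (7, 'cbdccbbd')
  10 → (10, 'ccbbd')
  11 → (14, 'd')
  12 → (2, 'dabcbcbdccbbd')
  13 → (9, 'dccbbd')
  14 → (1, 'ddabcbcbdccbbd')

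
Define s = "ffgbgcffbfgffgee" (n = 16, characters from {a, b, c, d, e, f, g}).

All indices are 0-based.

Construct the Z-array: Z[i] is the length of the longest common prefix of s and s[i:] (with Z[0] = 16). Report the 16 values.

Z[0]=16
i=1: i≥r, start 0; Z[1]=1 scan→box=[1,2)
i=2: i≥r, start 0; Z[2]=0
i=3: i≥r, start 0; Z[3]=0
i=4: i≥r, start 0; Z[4]=0
i=5: i≥r, start 0; Z[5]=0
i=6: i≥r, start 0; Z[6]=2 scan→box=[6,8)
i=7: min(r-i=1, Z[1]=1)=1; Z[7]=1
i=8: i≥r, start 0; Z[8]=0
i=9: i≥r, start 0; Z[9]=1 scan→box=[9,10)
i=10: i≥r, start 0; Z[10]=0
i=11: i≥r, start 0; Z[11]=3 scan→box=[11,14)
i=12: min(r-i=2, Z[1]=1)=1; Z[12]=1
i=13: min(r-i=1, Z[2]=0)=0; Z[13]=0
i=14: i≥r, start 0; Z[14]=0
i=15: i≥r, start 0; Z[15]=0

[16, 1, 0, 0, 0, 0, 2, 1, 0, 1, 0, 3, 1, 0, 0, 0]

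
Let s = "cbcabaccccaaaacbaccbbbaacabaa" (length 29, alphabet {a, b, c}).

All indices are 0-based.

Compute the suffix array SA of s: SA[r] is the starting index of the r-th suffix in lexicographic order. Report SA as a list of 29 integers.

rank | idx | suffix
   0 |  28 | a
   1 |  27 | aa
   2 |  10 | aaaacbaccbbbaacabaa
   3 |  11 | aaacbaccbbbaacabaa
   4 |  22 | aacabaa
   5 |  12 | aacbaccbbbaacabaa
   6 |  25 | abaa
   7 |   3 | abaccccaaaacbaccbbbaacabaa
   8 |  23 | acabaa
   9 |  13 | acbaccbbbaacabaa
  10 |  16 | accbbbaacabaa
  11 |   5 | accccaaaacbaccbbbaacabaa
  12 |  26 | baa
  13 |  21 | baacabaa
  14 |  15 | baccbbbaacabaa
  15 |   4 | baccccaaaacbaccbbbaacabaa
  16 |  20 | bbaacabaa
  17 |  19 | bbbaacabaa
  18 |   1 | bcabaccccaaaacbaccbbbaacabaa
  19 |   9 | caaaacbaccbbbaacabaa
  20 |  24 | cabaa
  21 |   2 | cabaccccaaaacbaccbbbaacabaa
  22 |  14 | cbaccbbbaacabaa
  23 |  18 | cbbbaacabaa
  24 |   0 | cbcabaccccaaaacbaccbbbaacabaa
  25 |   8 | ccaaaacbaccbbbaacabaa
  26 |  17 | ccbbbaacabaa
  27 |   7 | cccaaaacbaccbbbaacabaa
  28 |   6 | ccccaaaacbaccbbbaacabaa

[28, 27, 10, 11, 22, 12, 25, 3, 23, 13, 16, 5, 26, 21, 15, 4, 20, 19, 1, 9, 24, 2, 14, 18, 0, 8, 17, 7, 6]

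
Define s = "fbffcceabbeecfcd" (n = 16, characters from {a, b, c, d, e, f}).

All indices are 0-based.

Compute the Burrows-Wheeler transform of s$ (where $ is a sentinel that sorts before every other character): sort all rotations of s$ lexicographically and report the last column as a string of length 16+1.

rank  rotation           last
    0  $fbffcceabbeecfcd  d
    1  abbeecfcd$fbffcce  e
    2  bbeecfcd$fbffccea  a
    3  beecfcd$fbffcceab  b
    4  bffcceabbeecfcd$f  f
    5  cceabbeecfcd$fbff  f
    6  cd$fbffcceabbeecf  f
    7  ceabbeecfcd$fbffc  c
    8  cfcd$fbffcceabbee  e
    9  d$fbffcceabbeecfc  c
   10  eabbeecfcd$fbffcc  c
   11  ecfcd$fbffcceabbe  e
   12  eecfcd$fbffcceabb  b
   13  fbffcceabbeecfcd$  $
   14  fcceabbeecfcd$fbf  f
   15  fcd$fbffcceabbeec  c
   16  ffcceabbeecfcd$fb  b

deabfffcecceb$fcb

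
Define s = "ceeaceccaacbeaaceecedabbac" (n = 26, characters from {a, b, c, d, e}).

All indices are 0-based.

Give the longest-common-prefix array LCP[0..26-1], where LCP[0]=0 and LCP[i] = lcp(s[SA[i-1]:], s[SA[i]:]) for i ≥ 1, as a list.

[0, 3, 1, 1, 2, 2, 3, 0, 1, 1, 0, 1, 1, 1, 1, 2, 2, 3, 0, 0, 2, 1, 2, 1, 1, 2]

rank | idx | suffix
   0 |   8 | aacbeaaceecedabbac
   1 |  13 | aaceecedabbac
   2 |  21 | abbac
   3 |  24 | ac
   4 |   9 | acbeaaceecedabbac
   5 |   3 | aceccaacbeaaceecedabbac
   6 |  14 | aceecedabbac
   7 |  23 | bac
   8 |  22 | bbac
   9 |  11 | beaaceecedabbac
  10 |  25 | c
  11 |   7 | caacbeaaceecedabbac
  12 |  10 | cbeaaceecedabbac
  13 |   6 | ccaacbeaaceecedabbac
  14 |   4 | ceccaacbeaaceecedabbac
  15 |  18 | cedabbac
  16 |   0 | ceeaceccaacbeaaceecedabbac
  17 |  15 | ceecedabbac
  18 |  20 | dabbac
  19 |  12 | eaaceecedabbac
  20 |   2 | eaceccaacbeaaceecedabbac
  21 |   5 | eccaacbeaaceecedabbac
  22 |  17 | ecedabbac
  23 |  19 | edabbac
  24 |   1 | eeaceccaacbeaaceecedabbac
  25 |  16 | eecedabbac

SA = [8, 13, 21, 24, 9, 3, 14, 23, 22, 11, 25, 7, 10, 6, 4, 18, 0, 15, 20, 12, 2, 5, 17, 19, 1, 16]
i: (SA[i-1],SA[i]) lcp shared
  1: (8,13) 3 'aac'
  2: (13,21) 1 'a'
  3: (21,24) 1 'a'
  4: (24,9) 2 'ac'
  5: (9,3) 2 'ac'
  6: (3,14) 3 'ace'
  7: (14,23) 0 ''
  8: (23,22) 1 'b'
  9: (22,11) 1 'b'
  10: (11,25) 0 ''
  11: (25,7) 1 'c'
  12: (7,10) 1 'c'
  13: (10,6) 1 'c'
  14: (6,4) 1 'c'
  15: (4,18) 2 'ce'
  16: (18,0) 2 'ce'
  17: (0,15) 3 'cee'
  18: (15,20) 0 ''
  19: (20,12) 0 ''
  20: (12,2) 2 'ea'
  21: (2,5) 1 'e'
  22: (5,17) 2 'ec'
  23: (17,19) 1 'e'
  24: (19,1) 1 'e'
  25: (1,16) 2 'ee'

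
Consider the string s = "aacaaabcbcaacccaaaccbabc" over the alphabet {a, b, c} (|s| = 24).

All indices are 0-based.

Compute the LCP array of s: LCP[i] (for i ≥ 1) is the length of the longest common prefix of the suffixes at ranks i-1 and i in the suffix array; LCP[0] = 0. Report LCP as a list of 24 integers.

sorted suffixes:
  #0 SA[0]=3  'aaabcbcaacccaaaccbabc'
  #1 SA[1]=15  'aaaccbabc'
  #2 SA[2]=4  'aabcbcaacccaaaccbabc'
  #3 SA[3]=0  'aacaaabcbcaacccaaaccbabc'
  #4 SA[4]=16  'aaccbabc'
  #5 SA[5]=10  'aacccaaaccbabc'
  #6 SA[6]=21  'abc'
  #7 SA[7]=5  'abcbcaacccaaaccbabc'
  #8 SA[8]=1  'acaaabcbcaacccaaaccbabc'
  #9 SA[9]=17  'accbabc'
  #10 SA[10]=11  'acccaaaccbabc'
  #11 SA[11]=20  'babc'
  #12 SA[12]=22  'bc'
  #13 SA[13]=8  'bcaacccaaaccbabc'
  #14 SA[14]=6  'bcbcaacccaaaccbabc'
  #15 SA[15]=23  'c'
  #16 SA[16]=2  'caaabcbcaacccaaaccbabc'
  #17 SA[17]=14  'caaaccbabc'
  #18 SA[18]=9  'caacccaaaccbabc'
  #19 SA[19]=19  'cbabc'
  #20 SA[20]=7  'cbcaacccaaaccbabc'
  #21 SA[21]=13  'ccaaaccbabc'
  #22 SA[22]=18  'ccbabc'
  #23 SA[23]=12  'cccaaaccbabc'

SA = [3, 15, 4, 0, 16, 10, 21, 5, 1, 17, 11, 20, 22, 8, 6, 23, 2, 14, 9, 19, 7, 13, 18, 12]
[i] adj suffixes → lcp
  [1] 3/15 → 3 ('aaa')
  [2] 15/4 → 2 ('aa')
  [3] 4/0 → 2 ('aa')
  [4] 0/16 → 3 ('aac')
  [5] 16/10 → 4 ('aacc')
  [6] 10/21 → 1 ('a')
  [7] 21/5 → 3 ('abc')
  [8] 5/1 → 1 ('a')
  [9] 1/17 → 2 ('ac')
  [10] 17/11 → 3 ('acc')
  [11] 11/20 → 0 ('')
  [12] 20/22 → 1 ('b')
  [13] 22/8 → 2 ('bc')
  [14] 8/6 → 2 ('bc')
  [15] 6/23 → 0 ('')
  [16] 23/2 → 1 ('c')
  [17] 2/14 → 4 ('caaa')
  [18] 14/9 → 3 ('caa')
  [19] 9/19 → 1 ('c')
  [20] 19/7 → 2 ('cb')
  [21] 7/13 → 1 ('c')
  [22] 13/18 → 2 ('cc')
  [23] 18/12 → 2 ('cc')

[0, 3, 2, 2, 3, 4, 1, 3, 1, 2, 3, 0, 1, 2, 2, 0, 1, 4, 3, 1, 2, 1, 2, 2]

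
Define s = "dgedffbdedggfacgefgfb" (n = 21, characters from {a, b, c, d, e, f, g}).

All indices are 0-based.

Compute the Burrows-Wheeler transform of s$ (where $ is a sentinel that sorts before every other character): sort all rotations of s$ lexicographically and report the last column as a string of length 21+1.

rank  rotation                last
    0  $dgedffbdedggfacgefgfb  b
    1  acgefgfb$dgedffbdedggf  f
    2  b$dgedffbdedggfacgefgf  f
    3  bdedggfacgefgfb$dgedff  f
    4  cgefgfb$dgedffbdedggfa  a
    5  dedggfacgefgfb$dgedffb  b
    6  dffbdedggfacgefgfb$dge  e
    7  dgedffbdedggfacgefgfb$  $
    8  dggfacgefgfb$dgedffbde  e
    9  edffbdedggfacgefgfb$dg  g
   10  edggfacgefgfb$dgedffbd  d
   11  efgfb$dgedffbdedggfacg  g
   12  facgefgfb$dgedffbdedgg  g
   13  fb$dgedffbdedggfacgefg  g
   14  fbdedggfacgefgfb$dgedf  f
   15  ffbdedggfacgefgfb$dged  d
   16  fgfb$dgedffbdedggfacge  e
   17  gedffbdedggfacgefgfb$d  d
   18  gefgfb$dgedffbdedggfac  c
   19  gfacgefgfb$dgedffbdedg  g
   20  gfb$dgedffbdedggfacgef  f
   21  ggfacgefgfb$dgedffbded  d

bfffabe$egdgggfdedcgfd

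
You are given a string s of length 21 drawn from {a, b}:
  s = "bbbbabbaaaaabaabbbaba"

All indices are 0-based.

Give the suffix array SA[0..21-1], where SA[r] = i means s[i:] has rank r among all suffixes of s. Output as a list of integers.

[20, 7, 8, 9, 10, 13, 18, 11, 4, 14, 19, 6, 12, 17, 3, 5, 16, 2, 15, 1, 0]

sorted suffixes:
  #0 SA[0]=20  'a'
  #1 SA[1]=7  'aaaaabaabbbaba'
  #2 SA[2]=8  'aaaabaabbbaba'
  #3 SA[3]=9  'aaabaabbbaba'
  #4 SA[4]=10  'aabaabbbaba'
  #5 SA[5]=13  'aabbbaba'
  #6 SA[6]=18  'aba'
  #7 SA[7]=11  'abaabbbaba'
  #8 SA[8]=4  'abbaaaaabaabbbaba'
  #9 SA[9]=14  'abbbaba'
  #10 SA[10]=19  'ba'
  #11 SA[11]=6  'baaaaabaabbbaba'
  #12 SA[12]=12  'baabbbaba'
  #13 SA[13]=17  'baba'
  #14 SA[14]=3  'babbaaaaabaabbbaba'
  #15 SA[15]=5  'bbaaaaabaabbbaba'
  #16 SA[16]=16  'bbaba'
  #17 SA[17]=2  'bbabbaaaaabaabbbaba'
  #18 SA[18]=15  'bbbaba'
  #19 SA[19]=1  'bbbabbaaaaabaabbbaba'
  #20 SA[20]=0  'bbbbabbaaaaabaabbbaba'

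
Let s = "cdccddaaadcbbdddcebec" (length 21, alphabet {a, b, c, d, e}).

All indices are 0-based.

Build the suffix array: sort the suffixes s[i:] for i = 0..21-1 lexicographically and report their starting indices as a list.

rank | idx | suffix
   0 |   6 | aaadcbbdddcebec
   1 |   7 | aadcbbdddcebec
   2 |   8 | adcbbdddcebec
   3 |  11 | bbdddcebec
   4 |  12 | bdddcebec
   5 |  18 | bec
   6 |  20 | c
   7 |  10 | cbbdddcebec
   8 |   2 | ccddaaadcbbdddcebec
   9 |   0 | cdccddaaadcbbdddcebec
  10 |   3 | cddaaadcbbdddcebec
  11 |  16 | cebec
  12 |   5 | daaadcbbdddcebec
  13 |   9 | dcbbdddcebec
  14 |   1 | dccddaaadcbbdddcebec
  15 |  15 | dcebec
  16 |   4 | ddaaadcbbdddcebec
  17 |  14 | ddcebec
  18 |  13 | dddcebec
  19 |  17 | ebec
  20 |  19 | ec

[6, 7, 8, 11, 12, 18, 20, 10, 2, 0, 3, 16, 5, 9, 1, 15, 4, 14, 13, 17, 19]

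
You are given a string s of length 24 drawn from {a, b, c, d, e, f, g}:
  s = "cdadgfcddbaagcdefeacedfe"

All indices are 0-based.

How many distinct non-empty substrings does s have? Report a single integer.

280

sorted suffixes:
  #0 SA[0]=10  'aagcdefeacedfe'
  #1 SA[1]=18  'acedfe'
  #2 SA[2]=2  'adgfcddbaagcdefeacedfe'
  #3 SA[3]=11  'agcdefeacedfe'
  #4 SA[4]=9  'baagcdefeacedfe'
  #5 SA[5]=0  'cdadgfcddbaagcdefeacedfe'
  #6 SA[6]=6  'cddbaagcdefeacedfe'
  #7 SA[7]=13  'cdefeacedfe'
  #8 SA[8]=19  'cedfe'
  #9 SA[9]=1  'dadgfcddbaagcdefeacedfe'
  #10 SA[10]=8  'dbaagcdefeacedfe'
  #11 SA[11]=7  'ddbaagcdefeacedfe'
  #12 SA[12]=14  'defeacedfe'
  #13 SA[13]=21  'dfe'
  #14 SA[14]=3  'dgfcddbaagcdefeacedfe'
  #15 SA[15]=23  'e'
  #16 SA[16]=17  'eacedfe'
  #17 SA[17]=20  'edfe'
  #18 SA[18]=15  'efeacedfe'
  #19 SA[19]=5  'fcddbaagcdefeacedfe'
  #20 SA[20]=22  'fe'
  #21 SA[21]=16  'feacedfe'
  #22 SA[22]=12  'gcdefeacedfe'
  #23 SA[23]=4  'gfcddbaagcdefeacedfe'

SA = [10, 18, 2, 11, 9, 0, 6, 13, 19, 1, 8, 7, 14, 21, 3, 23, 17, 20, 15, 5, 22, 16, 12, 4]
i: (SA[i-1],SA[i]) lcp shared
  1: (10,18) 1 'a'
  2: (18,2) 1 'a'
  3: (2,11) 1 'a'
  4: (11,9) 0 ''
  5: (9,0) 0 ''
  6: (0,6) 2 'cd'
  7: (6,13) 2 'cd'
  8: (13,19) 1 'c'
  9: (19,1) 0 ''
  10: (1,8) 1 'd'
  11: (8,7) 1 'd'
  12: (7,14) 1 'd'
  13: (14,21) 1 'd'
  14: (21,3) 1 'd'
  15: (3,23) 0 ''
  16: (23,17) 1 'e'
  17: (17,20) 1 'e'
  18: (20,15) 1 'e'
  19: (15,5) 0 ''
  20: (5,22) 1 'f'
  21: (22,16) 2 'fe'
  22: (16,12) 0 ''
  23: (12,4) 1 'g'

n(n+1)/2 = 24·25/2 = 300
Σ LCP = 0 + 1 + 1 + 1 + 0 + 0 + 2 + 2 + 1 + 0 + 1 + 1 + 1 + 1 + 1 + 0 + 1 + 1 + 1 + 0 + 1 + 2 + 0 + 1 = 20
distinct = 300 − 20 = 280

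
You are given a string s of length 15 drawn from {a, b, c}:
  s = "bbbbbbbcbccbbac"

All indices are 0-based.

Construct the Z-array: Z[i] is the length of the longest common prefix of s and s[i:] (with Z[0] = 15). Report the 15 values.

Z[0]=15
i=1: fresh scan; Z[1]=6 extend→box=[1,7)
i=2: min(r-i=5, Z[1]=6)=5; Z[2]=5
i=3: min(r-i=4, Z[2]=5)=4; Z[3]=4
i=4: min(r-i=3, Z[3]=4)=3; Z[4]=3
i=5: min(r-i=2, Z[4]=3)=2; Z[5]=2
i=6: min(r-i=1, Z[5]=2)=1; Z[6]=1
i=7: fresh scan; Z[7]=0
i=8: fresh scan; Z[8]=1 extend→box=[8,9)
i=9: fresh scan; Z[9]=0
i=10: fresh scan; Z[10]=0
i=11: fresh scan; Z[11]=2 extend→box=[11,13)
i=12: min(r-i=1, Z[1]=6)=1; Z[12]=1
i=13: fresh scan; Z[13]=0
i=14: fresh scan; Z[14]=0

[15, 6, 5, 4, 3, 2, 1, 0, 1, 0, 0, 2, 1, 0, 0]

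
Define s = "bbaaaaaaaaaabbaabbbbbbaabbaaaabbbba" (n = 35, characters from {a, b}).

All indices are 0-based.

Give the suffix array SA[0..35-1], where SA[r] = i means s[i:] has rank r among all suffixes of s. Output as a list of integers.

rank | idx | suffix
   0 |  34 | a
   1 |   2 | aaaaaaaaaabbaabbbbbbaabbaaaabbbba
   2 |   3 | aaaaaaaaabbaabbbbbbaabbaaaabbbba
   3 |   4 | aaaaaaaabbaabbbbbbaabbaaaabbbba
   4 |   5 | aaaaaaabbaabbbbbbaabbaaaabbbba
   5 |   6 | aaaaaabbaabbbbbbaabbaaaabbbba
   6 |   7 | aaaaabbaabbbbbbaabbaaaabbbba
   7 |   8 | aaaabbaabbbbbbaabbaaaabbbba
   8 |  26 | aaaabbbba
   9 |   9 | aaabbaabbbbbbaabbaaaabbbba
  10 |  27 | aaabbbba
  11 |  22 | aabbaaaabbbba
  12 |  10 | aabbaabbbbbbaabbaaaabbbba
  13 |  28 | aabbbba
  14 |  14 | aabbbbbbaabbaaaabbbba
  15 |  23 | abbaaaabbbba
  16 |  11 | abbaabbbbbbaabbaaaabbbba
  17 |  29 | abbbba
  18 |  15 | abbbbbbaabbaaaabbbba
  19 |  33 | ba
  20 |   1 | baaaaaaaaaabbaabbbbbbaabbaaaabbbba
  21 |  25 | baaaabbbba
  22 |  21 | baabbaaaabbbba
  23 |  13 | baabbbbbbaabbaaaabbbba
  24 |  32 | bba
  25 |   0 | bbaaaaaaaaaabbaabbbbbbaabbaaaabbbba
  26 |  24 | bbaaaabbbba
  27 |  20 | bbaabbaaaabbbba
  28 |  12 | bbaabbbbbbaabbaaaabbbba
  29 |  31 | bbba
  30 |  19 | bbbaabbaaaabbbba
  31 |  30 | bbbba
  32 |  18 | bbbbaabbaaaabbbba
  33 |  17 | bbbbbaabbaaaabbbba
  34 |  16 | bbbbbbaabbaaaabbbba

[34, 2, 3, 4, 5, 6, 7, 8, 26, 9, 27, 22, 10, 28, 14, 23, 11, 29, 15, 33, 1, 25, 21, 13, 32, 0, 24, 20, 12, 31, 19, 30, 18, 17, 16]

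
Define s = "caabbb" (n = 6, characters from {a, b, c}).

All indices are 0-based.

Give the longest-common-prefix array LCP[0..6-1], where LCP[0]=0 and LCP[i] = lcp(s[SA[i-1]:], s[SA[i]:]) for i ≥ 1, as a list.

[0, 1, 0, 1, 2, 0]

rank→(start, suffix):
  0 → (1, 'aabbb')
  1 → (2, 'abbb')
  2 → (5, 'b')
  3 → (4, 'bb')
  4 → (3, 'bbb')
  5 → (0, 'caabbb')

SA = [1, 2, 5, 4, 3, 0]
i: (SA[i-1],SA[i]) lcp shared
  1: (1,2) 1 'a'
  2: (2,5) 0 ''
  3: (5,4) 1 'b'
  4: (4,3) 2 'bb'
  5: (3,0) 0 ''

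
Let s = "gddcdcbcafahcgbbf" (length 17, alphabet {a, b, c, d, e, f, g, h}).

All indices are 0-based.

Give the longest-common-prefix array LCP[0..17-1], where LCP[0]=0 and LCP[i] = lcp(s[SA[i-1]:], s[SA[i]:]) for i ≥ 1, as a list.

rank | idx | suffix
   0 |   8 | afahcgbbf
   1 |  10 | ahcgbbf
   2 |  14 | bbf
   3 |   6 | bcafahcgbbf
   4 |  15 | bf
   5 |   7 | cafahcgbbf
   6 |   5 | cbcafahcgbbf
   7 |   3 | cdcbcafahcgbbf
   8 |  12 | cgbbf
   9 |   4 | dcbcafahcgbbf
  10 |   2 | dcdcbcafahcgbbf
  11 |   1 | ddcdcbcafahcgbbf
  12 |  16 | f
  13 |   9 | fahcgbbf
  14 |  13 | gbbf
  15 |   0 | gddcdcbcafahcgbbf
  16 |  11 | hcgbbf

SA = [8, 10, 14, 6, 15, 7, 5, 3, 12, 4, 2, 1, 16, 9, 13, 0, 11]
[i] adj suffixes → lcp
  [1] 8/10 → 1 ('a')
  [2] 10/14 → 0 ('')
  [3] 14/6 → 1 ('b')
  [4] 6/15 → 1 ('b')
  [5] 15/7 → 0 ('')
  [6] 7/5 → 1 ('c')
  [7] 5/3 → 1 ('c')
  [8] 3/12 → 1 ('c')
  [9] 12/4 → 0 ('')
  [10] 4/2 → 2 ('dc')
  [11] 2/1 → 1 ('d')
  [12] 1/16 → 0 ('')
  [13] 16/9 → 1 ('f')
  [14] 9/13 → 0 ('')
  [15] 13/0 → 1 ('g')
  [16] 0/11 → 0 ('')

[0, 1, 0, 1, 1, 0, 1, 1, 1, 0, 2, 1, 0, 1, 0, 1, 0]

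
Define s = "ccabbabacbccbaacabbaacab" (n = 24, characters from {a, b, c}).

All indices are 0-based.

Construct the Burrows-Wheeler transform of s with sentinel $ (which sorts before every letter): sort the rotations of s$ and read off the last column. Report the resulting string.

rank  rotation                   last
    0  $ccabbabacbccbaacabbaacab  b
    1  aacab$ccabbabacbccbaacabb  b
    2  aacabbaacab$ccabbabacbccb  b
    3  ab$ccabbabacbccbaacabbaac  c
    4  abacbccbaacabbaacab$ccabb  b
    5  abbaacab$ccabbabacbccbaac  c
    6  abbabacbccbaacabbaacab$cc  c
    7  acab$ccabbabacbccbaacabba  a
    8  acabbaacab$ccabbabacbccba  a
    9  acbccbaacabbaacab$ccabbab  b
   10  b$ccabbabacbccbaacabbaaca  a
   11  baacab$ccabbabacbccbaacab  b
   12  baacabbaacab$ccabbabacbcc  c
   13  babacbccbaacabbaacab$ccab  b
   14  bacbccbaacabbaacab$ccabba  a
   15  bbaacab$ccabbabacbccbaaca  a
   16  bbabacbccbaacabbaacab$cca  a
   17  bccbaacabbaacab$ccabbabac  c
   18  cab$ccabbabacbccbaacabbaa  a
   19  cabbaacab$ccabbabacbccbaa  a
   20  cabbabacbccbaacabbaacab$c  c
   21  cbaacabbaacab$ccabbabacbc  c
   22  cbccbaacabbaacab$ccabbaba  a
   23  ccabbabacbccbaacabbaacab$  $
   24  ccbaacabbaacab$ccabbabacb  b

bbbcbccaababcbaaacaacca$b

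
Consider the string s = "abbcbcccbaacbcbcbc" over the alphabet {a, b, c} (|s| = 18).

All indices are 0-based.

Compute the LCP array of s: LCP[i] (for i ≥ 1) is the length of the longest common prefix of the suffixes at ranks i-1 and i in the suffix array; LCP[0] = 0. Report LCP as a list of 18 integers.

[0, 1, 1, 0, 1, 1, 2, 4, 4, 2, 0, 1, 2, 3, 5, 3, 1, 2]

sorted suffixes:
  #0 SA[0]=9  'aacbcbcbc'
  #1 SA[1]=0  'abbcbcccbaacbcbcbc'
  #2 SA[2]=10  'acbcbcbc'
  #3 SA[3]=8  'baacbcbcbc'
  #4 SA[4]=1  'bbcbcccbaacbcbcbc'
  #5 SA[5]=16  'bc'
  #6 SA[6]=14  'bcbc'
  #7 SA[7]=12  'bcbcbc'
  #8 SA[8]=2  'bcbcccbaacbcbcbc'
  #9 SA[9]=4  'bcccbaacbcbcbc'
  #10 SA[10]=17  'c'
  #11 SA[11]=7  'cbaacbcbcbc'
  #12 SA[12]=15  'cbc'
  #13 SA[13]=13  'cbcbc'
  #14 SA[14]=11  'cbcbcbc'
  #15 SA[15]=3  'cbcccbaacbcbcbc'
  #16 SA[16]=6  'ccbaacbcbcbc'
  #17 SA[17]=5  'cccbaacbcbcbc'

SA = [9, 0, 10, 8, 1, 16, 14, 12, 2, 4, 17, 7, 15, 13, 11, 3, 6, 5]
rank  pair      lcp
   1  s[9:],s[0:]  1  'a'
   2  s[0:],s[10:]  1  'a'
   3  s[10:],s[8:]  0  ''
   4  s[8:],s[1:]  1  'b'
   5  s[1:],s[16:]  1  'b'
   6  s[16:],s[14:]  2  'bc'
   7  s[14:],s[12:]  4  'bcbc'
   8  s[12:],s[2:]  4  'bcbc'
   9  s[2:],s[4:]  2  'bc'
  10  s[4:],s[17:]  0  ''
  11  s[17:],s[7:]  1  'c'
  12  s[7:],s[15:]  2  'cb'
  13  s[15:],s[13:]  3  'cbc'
  14  s[13:],s[11:]  5  'cbcbc'
  15  s[11:],s[3:]  3  'cbc'
  16  s[3:],s[6:]  1  'c'
  17  s[6:],s[5:]  2  'cc'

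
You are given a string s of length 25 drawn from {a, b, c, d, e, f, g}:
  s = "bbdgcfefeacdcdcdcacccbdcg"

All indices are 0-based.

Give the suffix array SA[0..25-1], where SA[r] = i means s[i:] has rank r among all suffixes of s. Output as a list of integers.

rank→(start, suffix):
  0 → (17, 'acccbdcg')
  1 → (9, 'acdcdcdcacccbdcg')
  2 → (0, 'bbdgcfefeacdcdcdcacccbdcg')
  3 → (21, 'bdcg')
  4 → (1, 'bdgcfefeacdcdcdcacccbdcg')
  5 → (16, 'cacccbdcg')
  6 → (20, 'cbdcg')
  7 → (19, 'ccbdcg')
  8 → (18, 'cccbdcg')
  9 → (14, 'cdcacccbdcg')
  10 → (12, 'cdcdcacccbdcg')
  11 → (10, 'cdcdcdcacccbdcg')
  12 → (4, 'cfefeacdcdcdcacccbdcg')
  13 → (23, 'cg')
  14 → (15, 'dcacccbdcg')
  15 → (13, 'dcdcacccbdcg')
  16 → (11, 'dcdcdcacccbdcg')
  17 → (22, 'dcg')
  18 → (2, 'dgcfefeacdcdcdcacccbdcg')
  19 → (8, 'eacdcdcdcacccbdcg')
  20 → (6, 'efeacdcdcdcacccbdcg')
  21 → (7, 'feacdcdcdcacccbdcg')
  22 → (5, 'fefeacdcdcdcacccbdcg')
  23 → (24, 'g')
  24 → (3, 'gcfefeacdcdcdcacccbdcg')

[17, 9, 0, 21, 1, 16, 20, 19, 18, 14, 12, 10, 4, 23, 15, 13, 11, 22, 2, 8, 6, 7, 5, 24, 3]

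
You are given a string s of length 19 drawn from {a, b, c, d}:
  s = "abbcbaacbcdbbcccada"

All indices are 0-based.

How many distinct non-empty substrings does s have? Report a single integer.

169

sorted suffixes:
  #0 SA[0]=18  'a'
  #1 SA[1]=5  'aacbcdbbcccada'
  #2 SA[2]=0  'abbcbaacbcdbbcccada'
  #3 SA[3]=6  'acbcdbbcccada'
  #4 SA[4]=16  'ada'
  #5 SA[5]=4  'baacbcdbbcccada'
  #6 SA[6]=1  'bbcbaacbcdbbcccada'
  #7 SA[7]=11  'bbcccada'
  #8 SA[8]=2  'bcbaacbcdbbcccada'
  #9 SA[9]=12  'bcccada'
  #10 SA[10]=8  'bcdbbcccada'
  #11 SA[11]=15  'cada'
  #12 SA[12]=3  'cbaacbcdbbcccada'
  #13 SA[13]=7  'cbcdbbcccada'
  #14 SA[14]=14  'ccada'
  #15 SA[15]=13  'cccada'
  #16 SA[16]=9  'cdbbcccada'
  #17 SA[17]=17  'da'
  #18 SA[18]=10  'dbbcccada'

SA = [18, 5, 0, 6, 16, 4, 1, 11, 2, 12, 8, 15, 3, 7, 14, 13, 9, 17, 10]
[i] adj suffixes → lcp
  [1] 18/5 → 1 ('a')
  [2] 5/0 → 1 ('a')
  [3] 0/6 → 1 ('a')
  [4] 6/16 → 1 ('a')
  [5] 16/4 → 0 ('')
  [6] 4/1 → 1 ('b')
  [7] 1/11 → 3 ('bbc')
  [8] 11/2 → 1 ('b')
  [9] 2/12 → 2 ('bc')
  [10] 12/8 → 2 ('bc')
  [11] 8/15 → 0 ('')
  [12] 15/3 → 1 ('c')
  [13] 3/7 → 2 ('cb')
  [14] 7/14 → 1 ('c')
  [15] 14/13 → 2 ('cc')
  [16] 13/9 → 1 ('c')
  [17] 9/17 → 0 ('')
  [18] 17/10 → 1 ('d')

n(n+1)/2 = 19·20/2 = 190
Σ LCP = 0 + 1 + 1 + 1 + 1 + 0 + 1 + 3 + 1 + 2 + 2 + 0 + 1 + 2 + 1 + 2 + 1 + 0 + 1 = 21
distinct = 190 − 21 = 169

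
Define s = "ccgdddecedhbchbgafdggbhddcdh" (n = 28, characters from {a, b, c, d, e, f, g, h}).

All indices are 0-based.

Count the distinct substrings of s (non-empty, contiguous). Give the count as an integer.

382

rank | idx | suffix
   0 |  16 | afdggbhddcdh
   1 |  11 | bchbgafdggbhddcdh
   2 |  14 | bgafdggbhddcdh
   3 |  21 | bhddcdh
   4 |   0 | ccgdddecedhbchbgafdggbhddcdh
   5 |  25 | cdh
   6 |   7 | cedhbchbgafdggbhddcdh
   7 |   1 | cgdddecedhbchbgafdggbhddcdh
   8 |  12 | chbgafdggbhddcdh
   9 |  24 | dcdh
  10 |  23 | ddcdh
  11 |   3 | dddecedhbchbgafdggbhddcdh
  12 |   4 | ddecedhbchbgafdggbhddcdh
  13 |   5 | decedhbchbgafdggbhddcdh
  14 |  18 | dggbhddcdh
  15 |  26 | dh
  16 |   9 | dhbchbgafdggbhddcdh
  17 |   6 | ecedhbchbgafdggbhddcdh
  18 |   8 | edhbchbgafdggbhddcdh
  19 |  17 | fdggbhddcdh
  20 |  15 | gafdggbhddcdh
  21 |  20 | gbhddcdh
  22 |   2 | gdddecedhbchbgafdggbhddcdh
  23 |  19 | ggbhddcdh
  24 |  27 | h
  25 |  10 | hbchbgafdggbhddcdh
  26 |  13 | hbgafdggbhddcdh
  27 |  22 | hddcdh

SA = [16, 11, 14, 21, 0, 25, 7, 1, 12, 24, 23, 3, 4, 5, 18, 26, 9, 6, 8, 17, 15, 20, 2, 19, 27, 10, 13, 22]
i: (SA[i-1],SA[i]) lcp shared
  1: (16,11) 0 ''
  2: (11,14) 1 'b'
  3: (14,21) 1 'b'
  4: (21,0) 0 ''
  5: (0,25) 1 'c'
  6: (25,7) 1 'c'
  7: (7,1) 1 'c'
  8: (1,12) 1 'c'
  9: (12,24) 0 ''
  10: (24,23) 1 'd'
  11: (23,3) 2 'dd'
  12: (3,4) 2 'dd'
  13: (4,5) 1 'd'
  14: (5,18) 1 'd'
  15: (18,26) 1 'd'
  16: (26,9) 2 'dh'
  17: (9,6) 0 ''
  18: (6,8) 1 'e'
  19: (8,17) 0 ''
  20: (17,15) 0 ''
  21: (15,20) 1 'g'
  22: (20,2) 1 'g'
  23: (2,19) 1 'g'
  24: (19,27) 0 ''
  25: (27,10) 1 'h'
  26: (10,13) 2 'hb'
  27: (13,22) 1 'h'

n(n+1)/2 = 28·29/2 = 406
Σ LCP = 0 + 0 + 1 + 1 + 0 + 1 + 1 + 1 + 1 + 0 + 1 + 2 + 2 + 1 + 1 + 1 + 2 + 0 + 1 + 0 + 0 + 1 + 1 + 1 + 0 + 1 + 2 + 1 = 24
distinct = 406 − 24 = 382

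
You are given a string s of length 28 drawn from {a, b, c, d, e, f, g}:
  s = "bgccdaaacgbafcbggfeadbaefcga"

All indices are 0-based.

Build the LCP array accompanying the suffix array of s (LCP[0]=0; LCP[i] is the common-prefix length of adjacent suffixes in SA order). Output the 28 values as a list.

sorted suffixes:
  #0 SA[0]=27  'a'
  #1 SA[1]=5  'aaacgbafcbggfeadbaefcga'
  #2 SA[2]=6  'aacgbafcbggfeadbaefcga'
  #3 SA[3]=7  'acgbafcbggfeadbaefcga'
  #4 SA[4]=19  'adbaefcga'
  #5 SA[5]=22  'aefcga'
  #6 SA[6]=11  'afcbggfeadbaefcga'
  #7 SA[7]=21  'baefcga'
  #8 SA[8]=10  'bafcbggfeadbaefcga'
  #9 SA[9]=0  'bgccdaaacgbafcbggfeadbaefcga'
  #10 SA[10]=14  'bggfeadbaefcga'
  #11 SA[11]=13  'cbggfeadbaefcga'
  #12 SA[12]=2  'ccdaaacgbafcbggfeadbaefcga'
  #13 SA[13]=3  'cdaaacgbafcbggfeadbaefcga'
  #14 SA[14]=25  'cga'
  #15 SA[15]=8  'cgbafcbggfeadbaefcga'
  #16 SA[16]=4  'daaacgbafcbggfeadbaefcga'
  #17 SA[17]=20  'dbaefcga'
  #18 SA[18]=18  'eadbaefcga'
  #19 SA[19]=23  'efcga'
  #20 SA[20]=12  'fcbggfeadbaefcga'
  #21 SA[21]=24  'fcga'
  #22 SA[22]=17  'feadbaefcga'
  #23 SA[23]=26  'ga'
  #24 SA[24]=9  'gbafcbggfeadbaefcga'
  #25 SA[25]=1  'gccdaaacgbafcbggfeadbaefcga'
  #26 SA[26]=16  'gfeadbaefcga'
  #27 SA[27]=15  'ggfeadbaefcga'

SA = [27, 5, 6, 7, 19, 22, 11, 21, 10, 0, 14, 13, 2, 3, 25, 8, 4, 20, 18, 23, 12, 24, 17, 26, 9, 1, 16, 15]
rank  pair      lcp
   1  s[27:],s[5:]  1  'a'
   2  s[5:],s[6:]  2  'aa'
   3  s[6:],s[7:]  1  'a'
   4  s[7:],s[19:]  1  'a'
   5  s[19:],s[22:]  1  'a'
   6  s[22:],s[11:]  1  'a'
   7  s[11:],s[21:]  0  ''
   8  s[21:],s[10:]  2  'ba'
   9  s[10:],s[0:]  1  'b'
  10  s[0:],s[14:]  2  'bg'
  11  s[14:],s[13:]  0  ''
  12  s[13:],s[2:]  1  'c'
  13  s[2:],s[3:]  1  'c'
  14  s[3:],s[25:]  1  'c'
  15  s[25:],s[8:]  2  'cg'
  16  s[8:],s[4:]  0  ''
  17  s[4:],s[20:]  1  'd'
  18  s[20:],s[18:]  0  ''
  19  s[18:],s[23:]  1  'e'
  20  s[23:],s[12:]  0  ''
  21  s[12:],s[24:]  2  'fc'
  22  s[24:],s[17:]  1  'f'
  23  s[17:],s[26:]  0  ''
  24  s[26:],s[9:]  1  'g'
  25  s[9:],s[1:]  1  'g'
  26  s[1:],s[16:]  1  'g'
  27  s[16:],s[15:]  1  'g'

[0, 1, 2, 1, 1, 1, 1, 0, 2, 1, 2, 0, 1, 1, 1, 2, 0, 1, 0, 1, 0, 2, 1, 0, 1, 1, 1, 1]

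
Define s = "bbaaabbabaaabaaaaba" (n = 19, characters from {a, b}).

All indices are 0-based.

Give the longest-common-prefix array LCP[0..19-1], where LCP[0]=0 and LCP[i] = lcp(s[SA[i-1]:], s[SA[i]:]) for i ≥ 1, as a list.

[0, 1, 3, 5, 4, 2, 4, 3, 1, 3, 5, 2, 0, 2, 4, 5, 2, 1, 3]

rank→(start, suffix):
  0 → (18, 'a')
  1 → (13, 'aaaaba')
  2 → (14, 'aaaba')
  3 → (9, 'aaabaaaaba')
  4 → (2, 'aaabbabaaabaaaaba')
  5 → (15, 'aaba')
  6 → (10, 'aabaaaaba')
  7 → (3, 'aabbabaaabaaaaba')
  8 → (16, 'aba')
  9 → (11, 'abaaaaba')
  10 → (7, 'abaaabaaaaba')
  11 → (4, 'abbabaaabaaaaba')
  12 → (17, 'ba')
  13 → (12, 'baaaaba')
  14 → (8, 'baaabaaaaba')
  15 → (1, 'baaabbabaaabaaaaba')
  16 → (6, 'babaaabaaaaba')
  17 → (0, 'bbaaabbabaaabaaaaba')
  18 → (5, 'bbabaaabaaaaba')

SA = [18, 13, 14, 9, 2, 15, 10, 3, 16, 11, 7, 4, 17, 12, 8, 1, 6, 0, 5]
rank  pair      lcp
   1  s[18:],s[13:]  1  'a'
   2  s[13:],s[14:]  3  'aaa'
   3  s[14:],s[9:]  5  'aaaba'
   4  s[9:],s[2:]  4  'aaab'
   5  s[2:],s[15:]  2  'aa'
   6  s[15:],s[10:]  4  'aaba'
   7  s[10:],s[3:]  3  'aab'
   8  s[3:],s[16:]  1  'a'
   9  s[16:],s[11:]  3  'aba'
  10  s[11:],s[7:]  5  'abaaa'
  11  s[7:],s[4:]  2  'ab'
  12  s[4:],s[17:]  0  ''
  13  s[17:],s[12:]  2  'ba'
  14  s[12:],s[8:]  4  'baaa'
  15  s[8:],s[1:]  5  'baaab'
  16  s[1:],s[6:]  2  'ba'
  17  s[6:],s[0:]  1  'b'
  18  s[0:],s[5:]  3  'bba'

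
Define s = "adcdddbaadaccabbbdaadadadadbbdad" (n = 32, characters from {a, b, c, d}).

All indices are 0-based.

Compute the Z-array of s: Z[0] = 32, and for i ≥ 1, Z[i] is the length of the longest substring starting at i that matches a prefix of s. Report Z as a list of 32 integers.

Z[0]=32
i=1: i≥r, start 0; Z[1]=0
i=2: i≥r, start 0; Z[2]=0
i=3: i≥r, start 0; Z[3]=0
i=4: i≥r, start 0; Z[4]=0
i=5: i≥r, start 0; Z[5]=0
i=6: i≥r, start 0; Z[6]=0
i=7: i≥r, start 0; Z[7]=1 grow→box=[7,8)
i=8: i≥r, start 0; Z[8]=2 grow→box=[8,10)
i=9: min(r-i=1, Z[1]=0)=0; Z[9]=0
i=10: i≥r, start 0; Z[10]=1 grow→box=[10,11)
i=11: i≥r, start 0; Z[11]=0
i=12: i≥r, start 0; Z[12]=0
i=13: i≥r, start 0; Z[13]=1 grow→box=[13,14)
i=14: i≥r, start 0; Z[14]=0
i=15: i≥r, start 0; Z[15]=0
i=16: i≥r, start 0; Z[16]=0
i=17: i≥r, start 0; Z[17]=0
i=18: i≥r, start 0; Z[18]=1 grow→box=[18,19)
i=19: i≥r, start 0; Z[19]=2 grow→box=[19,21)
i=20: min(r-i=1, Z[1]=0)=0; Z[20]=0
i=21: i≥r, start 0; Z[21]=2 grow→box=[21,23)
i=22: min(r-i=1, Z[1]=0)=0; Z[22]=0
i=23: i≥r, start 0; Z[23]=2 grow→box=[23,25)
i=24: min(r-i=1, Z[1]=0)=0; Z[24]=0
i=25: i≥r, start 0; Z[25]=2 grow→box=[25,27)
i=26: min(r-i=1, Z[1]=0)=0; Z[26]=0
i=27: i≥r, start 0; Z[27]=0
i=28: i≥r, start 0; Z[28]=0
i=29: i≥r, start 0; Z[29]=0
i=30: i≥r, start 0; Z[30]=2 grow→box=[30,32)
i=31: min(r-i=1, Z[1]=0)=0; Z[31]=0

[32, 0, 0, 0, 0, 0, 0, 1, 2, 0, 1, 0, 0, 1, 0, 0, 0, 0, 1, 2, 0, 2, 0, 2, 0, 2, 0, 0, 0, 0, 2, 0]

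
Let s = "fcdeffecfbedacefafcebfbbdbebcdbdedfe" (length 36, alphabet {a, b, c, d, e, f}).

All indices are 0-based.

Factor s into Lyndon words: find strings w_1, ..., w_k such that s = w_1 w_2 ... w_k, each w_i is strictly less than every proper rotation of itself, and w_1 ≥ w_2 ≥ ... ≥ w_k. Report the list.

emit factor 1: 'f' (i=0, period=1)
emit factor 2: 'cdeffecf' (i=1, period=8)
emit factor 3: 'bed' (i=9, period=3)
emit factor 4: 'acefafcebfbbdbebcdbdedfe' (i=12, period=24)

["f", "cdeffecf", "bed", "acefafcebfbbdbebcdbdedfe"]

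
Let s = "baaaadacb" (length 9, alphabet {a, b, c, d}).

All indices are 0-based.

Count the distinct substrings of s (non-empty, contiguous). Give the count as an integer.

rank | idx | suffix
   0 |   1 | aaaadacb
   1 |   2 | aaadacb
   2 |   3 | aadacb
   3 |   6 | acb
   4 |   4 | adacb
   5 |   8 | b
   6 |   0 | baaaadacb
   7 |   7 | cb
   8 |   5 | dacb

SA = [1, 2, 3, 6, 4, 8, 0, 7, 5]
[i] adj suffixes → lcp
  [1] 1/2 → 3 ('aaa')
  [2] 2/3 → 2 ('aa')
  [3] 3/6 → 1 ('a')
  [4] 6/4 → 1 ('a')
  [5] 4/8 → 0 ('')
  [6] 8/0 → 1 ('b')
  [7] 0/7 → 0 ('')
  [8] 7/5 → 0 ('')

n(n+1)/2 = 9·10/2 = 45
Σ LCP = 0 + 3 + 2 + 1 + 1 + 0 + 1 + 0 + 0 = 8
distinct = 45 − 8 = 37

37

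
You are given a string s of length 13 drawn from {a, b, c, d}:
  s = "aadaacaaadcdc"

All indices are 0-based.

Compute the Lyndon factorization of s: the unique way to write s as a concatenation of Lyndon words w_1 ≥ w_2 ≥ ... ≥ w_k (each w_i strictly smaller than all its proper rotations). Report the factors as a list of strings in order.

["aad", "aac", "aaadcdc"]

emit factor 1: 'aad' (i=0, period=3)
emit factor 2: 'aac' (i=3, period=3)
emit factor 3: 'aaadcdc' (i=6, period=7)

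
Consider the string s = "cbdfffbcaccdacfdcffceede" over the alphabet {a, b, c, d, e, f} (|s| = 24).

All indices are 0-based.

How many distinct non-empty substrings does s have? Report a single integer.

sorted suffixes:
  #0 SA[0]=8  'accdacfdcffceede'
  #1 SA[1]=12  'acfdcffceede'
  #2 SA[2]=6  'bcaccdacfdcffceede'
  #3 SA[3]=1  'bdfffbcaccdacfdcffceede'
  #4 SA[4]=7  'caccdacfdcffceede'
  #5 SA[5]=0  'cbdfffbcaccdacfdcffceede'
  #6 SA[6]=9  'ccdacfdcffceede'
  #7 SA[7]=10  'cdacfdcffceede'
  #8 SA[8]=19  'ceede'
  #9 SA[9]=13  'cfdcffceede'
  #10 SA[10]=16  'cffceede'
  #11 SA[11]=11  'dacfdcffceede'
  #12 SA[12]=15  'dcffceede'
  #13 SA[13]=22  'de'
  #14 SA[14]=2  'dfffbcaccdacfdcffceede'
  #15 SA[15]=23  'e'
  #16 SA[16]=21  'ede'
  #17 SA[17]=20  'eede'
  #18 SA[18]=5  'fbcaccdacfdcffceede'
  #19 SA[19]=18  'fceede'
  #20 SA[20]=14  'fdcffceede'
  #21 SA[21]=4  'ffbcaccdacfdcffceede'
  #22 SA[22]=17  'ffceede'
  #23 SA[23]=3  'fffbcaccdacfdcffceede'

SA = [8, 12, 6, 1, 7, 0, 9, 10, 19, 13, 16, 11, 15, 22, 2, 23, 21, 20, 5, 18, 14, 4, 17, 3]
[i] adj suffixes → lcp
  [1] 8/12 → 2 ('ac')
  [2] 12/6 → 0 ('')
  [3] 6/1 → 1 ('b')
  [4] 1/7 → 0 ('')
  [5] 7/0 → 1 ('c')
  [6] 0/9 → 1 ('c')
  [7] 9/10 → 1 ('c')
  [8] 10/19 → 1 ('c')
  [9] 19/13 → 1 ('c')
  [10] 13/16 → 2 ('cf')
  [11] 16/11 → 0 ('')
  [12] 11/15 → 1 ('d')
  [13] 15/22 → 1 ('d')
  [14] 22/2 → 1 ('d')
  [15] 2/23 → 0 ('')
  [16] 23/21 → 1 ('e')
  [17] 21/20 → 1 ('e')
  [18] 20/5 → 0 ('')
  [19] 5/18 → 1 ('f')
  [20] 18/14 → 1 ('f')
  [21] 14/4 → 1 ('f')
  [22] 4/17 → 2 ('ff')
  [23] 17/3 → 2 ('ff')

n(n+1)/2 = 24·25/2 = 300
Σ LCP = 0 + 2 + 0 + 1 + 0 + 1 + 1 + 1 + 1 + 1 + 2 + 0 + 1 + 1 + 1 + 0 + 1 + 1 + 0 + 1 + 1 + 1 + 2 + 2 = 22
distinct = 300 − 22 = 278

278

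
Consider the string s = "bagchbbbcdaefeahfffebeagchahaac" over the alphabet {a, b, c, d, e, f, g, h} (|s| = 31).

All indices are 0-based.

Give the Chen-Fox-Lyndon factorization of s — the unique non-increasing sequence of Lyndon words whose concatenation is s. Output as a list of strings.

["b", "agchbbbcd", "aefeahfffebeagchah", "aac"]

emit factor 1: 'b' (i=0, period=1)
emit factor 2: 'agchbbbcd' (i=1, period=9)
emit factor 3: 'aefeahfffebeagchah' (i=10, period=18)
emit factor 4: 'aac' (i=28, period=3)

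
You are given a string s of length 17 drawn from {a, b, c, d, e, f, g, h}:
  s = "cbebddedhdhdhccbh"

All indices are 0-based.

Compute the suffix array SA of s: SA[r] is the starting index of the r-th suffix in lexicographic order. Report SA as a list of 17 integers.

sorted suffixes:
  #0 SA[0]=3  'bddedhdhdhccbh'
  #1 SA[1]=1  'bebddedhdhdhccbh'
  #2 SA[2]=15  'bh'
  #3 SA[3]=0  'cbebddedhdhdhccbh'
  #4 SA[4]=14  'cbh'
  #5 SA[5]=13  'ccbh'
  #6 SA[6]=4  'ddedhdhdhccbh'
  #7 SA[7]=5  'dedhdhdhccbh'
  #8 SA[8]=11  'dhccbh'
  #9 SA[9]=9  'dhdhccbh'
  #10 SA[10]=7  'dhdhdhccbh'
  #11 SA[11]=2  'ebddedhdhdhccbh'
  #12 SA[12]=6  'edhdhdhccbh'
  #13 SA[13]=16  'h'
  #14 SA[14]=12  'hccbh'
  #15 SA[15]=10  'hdhccbh'
  #16 SA[16]=8  'hdhdhccbh'

[3, 1, 15, 0, 14, 13, 4, 5, 11, 9, 7, 2, 6, 16, 12, 10, 8]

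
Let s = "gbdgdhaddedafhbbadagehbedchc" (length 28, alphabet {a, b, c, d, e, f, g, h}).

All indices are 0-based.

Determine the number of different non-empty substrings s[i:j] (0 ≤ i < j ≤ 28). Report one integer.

382

rank | idx | suffix
   0 |  16 | adagehbedchc
   1 |   6 | addedafhbbadagehbedchc
   2 |  11 | afhbbadagehbedchc
   3 |  18 | agehbedchc
   4 |  15 | badagehbedchc
   5 |  14 | bbadagehbedchc
   6 |   1 | bdgdhaddedafhbbadagehbedchc
   7 |  22 | bedchc
   8 |  27 | c
   9 |  25 | chc
  10 |  10 | dafhbbadagehbedchc
  11 |  17 | dagehbedchc
  12 |  24 | dchc
  13 |   7 | ddedafhbbadagehbedchc
  14 |   8 | dedafhbbadagehbedchc
  15 |   2 | dgdhaddedafhbbadagehbedchc
  16 |   4 | dhaddedafhbbadagehbedchc
  17 |   9 | edafhbbadagehbedchc
  18 |  23 | edchc
  19 |  20 | ehbedchc
  20 |  12 | fhbbadagehbedchc
  21 |   0 | gbdgdhaddedafhbbadagehbedchc
  22 |   3 | gdhaddedafhbbadagehbedchc
  23 |  19 | gehbedchc
  24 |   5 | haddedafhbbadagehbedchc
  25 |  13 | hbbadagehbedchc
  26 |  21 | hbedchc
  27 |  26 | hc

SA = [16, 6, 11, 18, 15, 14, 1, 22, 27, 25, 10, 17, 24, 7, 8, 2, 4, 9, 23, 20, 12, 0, 3, 19, 5, 13, 21, 26]
[i] adj suffixes → lcp
  [1] 16/6 → 2 ('ad')
  [2] 6/11 → 1 ('a')
  [3] 11/18 → 1 ('a')
  [4] 18/15 → 0 ('')
  [5] 15/14 → 1 ('b')
  [6] 14/1 → 1 ('b')
  [7] 1/22 → 1 ('b')
  [8] 22/27 → 0 ('')
  [9] 27/25 → 1 ('c')
  [10] 25/10 → 0 ('')
  [11] 10/17 → 2 ('da')
  [12] 17/24 → 1 ('d')
  [13] 24/7 → 1 ('d')
  [14] 7/8 → 1 ('d')
  [15] 8/2 → 1 ('d')
  [16] 2/4 → 1 ('d')
  [17] 4/9 → 0 ('')
  [18] 9/23 → 2 ('ed')
  [19] 23/20 → 1 ('e')
  [20] 20/12 → 0 ('')
  [21] 12/0 → 0 ('')
  [22] 0/3 → 1 ('g')
  [23] 3/19 → 1 ('g')
  [24] 19/5 → 0 ('')
  [25] 5/13 → 1 ('h')
  [26] 13/21 → 2 ('hb')
  [27] 21/26 → 1 ('h')

n(n+1)/2 = 28·29/2 = 406
Σ LCP = 0 + 2 + 1 + 1 + 0 + 1 + 1 + 1 + 0 + 1 + 0 + 2 + 1 + 1 + 1 + 1 + 1 + 0 + 2 + 1 + 0 + 0 + 1 + 1 + 0 + 1 + 2 + 1 = 24
distinct = 406 − 24 = 382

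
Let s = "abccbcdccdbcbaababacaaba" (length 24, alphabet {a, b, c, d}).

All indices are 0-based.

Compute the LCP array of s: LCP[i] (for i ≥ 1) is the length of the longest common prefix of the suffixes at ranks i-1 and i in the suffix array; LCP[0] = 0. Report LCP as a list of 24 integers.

[0, 1, 4, 1, 3, 3, 2, 1, 0, 2, 2, 2, 1, 2, 2, 0, 1, 2, 1, 2, 1, 2, 0, 1]

rank | idx | suffix
   0 |  23 | a
   1 |  20 | aaba
   2 |  13 | aababacaaba
   3 |  21 | aba
   4 |  14 | ababacaaba
   5 |  16 | abacaaba
   6 |   0 | abccbcdccdbcbaababacaaba
   7 |  18 | acaaba
   8 |  22 | ba
   9 |  12 | baababacaaba
  10 |  15 | babacaaba
  11 |  17 | bacaaba
  12 |  10 | bcbaababacaaba
  13 |   1 | bccbcdccdbcbaababacaaba
  14 |   4 | bcdccdbcbaababacaaba
  15 |  19 | caaba
  16 |  11 | cbaababacaaba
  17 |   3 | cbcdccdbcbaababacaaba
  18 |   2 | ccbcdccdbcbaababacaaba
  19 |   7 | ccdbcbaababacaaba
  20 |   8 | cdbcbaababacaaba
  21 |   5 | cdccdbcbaababacaaba
  22 |   9 | dbcbaababacaaba
  23 |   6 | dccdbcbaababacaaba

SA = [23, 20, 13, 21, 14, 16, 0, 18, 22, 12, 15, 17, 10, 1, 4, 19, 11, 3, 2, 7, 8, 5, 9, 6]
i: (SA[i-1],SA[i]) lcp shared
  1: (23,20) 1 'a'
  2: (20,13) 4 'aaba'
  3: (13,21) 1 'a'
  4: (21,14) 3 'aba'
  5: (14,16) 3 'aba'
  6: (16,0) 2 'ab'
  7: (0,18) 1 'a'
  8: (18,22) 0 ''
  9: (22,12) 2 'ba'
  10: (12,15) 2 'ba'
  11: (15,17) 2 'ba'
  12: (17,10) 1 'b'
  13: (10,1) 2 'bc'
  14: (1,4) 2 'bc'
  15: (4,19) 0 ''
  16: (19,11) 1 'c'
  17: (11,3) 2 'cb'
  18: (3,2) 1 'c'
  19: (2,7) 2 'cc'
  20: (7,8) 1 'c'
  21: (8,5) 2 'cd'
  22: (5,9) 0 ''
  23: (9,6) 1 'd'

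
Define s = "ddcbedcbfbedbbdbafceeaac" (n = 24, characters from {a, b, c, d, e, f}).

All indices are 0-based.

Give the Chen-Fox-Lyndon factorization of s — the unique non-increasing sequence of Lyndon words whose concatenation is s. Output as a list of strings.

["d", "d", "c", "bedcbf", "bed", "bbd", "b", "afcee", "aac"]

emit factor 1: 'd' (i=0, period=1)
emit factor 2: 'd' (i=1, period=1)
emit factor 3: 'c' (i=2, period=1)
emit factor 4: 'bedcbf' (i=3, period=6)
emit factor 5: 'bed' (i=9, period=3)
emit factor 6: 'bbd' (i=12, period=3)
emit factor 7: 'b' (i=15, period=1)
emit factor 8: 'afcee' (i=16, period=5)
emit factor 9: 'aac' (i=21, period=3)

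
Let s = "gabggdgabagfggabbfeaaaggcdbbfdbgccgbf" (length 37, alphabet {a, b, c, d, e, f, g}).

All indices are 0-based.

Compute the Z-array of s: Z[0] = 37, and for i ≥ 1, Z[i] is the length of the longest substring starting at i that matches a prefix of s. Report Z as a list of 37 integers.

Z[0]=37
i=1: outside box; Z[1]=0
i=2: outside box; Z[2]=0
i=3: outside box; Z[3]=1 grow→box=[3,4)
i=4: outside box; Z[4]=1 grow→box=[4,5)
i=5: outside box; Z[5]=0
i=6: outside box; Z[6]=3 grow→box=[6,9)
i=7: min(r-i=2, Z[1]=0)=0; Z[7]=0
i=8: min(r-i=1, Z[2]=0)=0; Z[8]=0
i=9: outside box; Z[9]=0
i=10: outside box; Z[10]=1 grow→box=[10,11)
i=11: outside box; Z[11]=0
i=12: outside box; Z[12]=1 grow→box=[12,13)
i=13: outside box; Z[13]=3 grow→box=[13,16)
i=14: min(r-i=2, Z[1]=0)=0; Z[14]=0
i=15: min(r-i=1, Z[2]=0)=0; Z[15]=0
i=16: outside box; Z[16]=0
i=17: outside box; Z[17]=0
i=18: outside box; Z[18]=0
i=19: outside box; Z[19]=0
i=20: outside box; Z[20]=0
i=21: outside box; Z[21]=0
i=22: outside box; Z[22]=1 grow→box=[22,23)
i=23: outside box; Z[23]=1 grow→box=[23,24)
i=24: outside box; Z[24]=0
i=25: outside box; Z[25]=0
i=26: outside box; Z[26]=0
i=27: outside box; Z[27]=0
i=28: outside box; Z[28]=0
i=29: outside box; Z[29]=0
i=30: outside box; Z[30]=0
i=31: outside box; Z[31]=1 grow→box=[31,32)
i=32: outside box; Z[32]=0
i=33: outside box; Z[33]=0
i=34: outside box; Z[34]=1 grow→box=[34,35)
i=35: outside box; Z[35]=0
i=36: outside box; Z[36]=0

[37, 0, 0, 1, 1, 0, 3, 0, 0, 0, 1, 0, 1, 3, 0, 0, 0, 0, 0, 0, 0, 0, 1, 1, 0, 0, 0, 0, 0, 0, 0, 1, 0, 0, 1, 0, 0]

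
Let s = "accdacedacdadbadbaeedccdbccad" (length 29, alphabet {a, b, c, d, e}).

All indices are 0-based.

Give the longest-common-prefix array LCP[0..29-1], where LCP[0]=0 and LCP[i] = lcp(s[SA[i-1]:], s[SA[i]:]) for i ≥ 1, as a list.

[0, 2, 2, 1, 2, 4, 1, 0, 2, 1, 0, 1, 2, 3, 1, 3, 2, 1, 0, 1, 3, 2, 1, 3, 2, 1, 0, 2, 1]

sorted suffixes:
  #0 SA[0]=0  'accdacedacdadbadbaeedccdbccad'
  #1 SA[1]=8  'acdadbadbaeedccdbccad'
  #2 SA[2]=4  'acedacdadbadbaeedccdbccad'
  #3 SA[3]=27  'ad'
  #4 SA[4]=11  'adbadbaeedccdbccad'
  #5 SA[5]=14  'adbaeedccdbccad'
  #6 SA[6]=17  'aeedccdbccad'
  #7 SA[7]=13  'badbaeedccdbccad'
  #8 SA[8]=16  'baeedccdbccad'
  #9 SA[9]=24  'bccad'
  #10 SA[10]=26  'cad'
  #11 SA[11]=25  'ccad'
  #12 SA[12]=1  'ccdacedacdadbadbaeedccdbccad'
  #13 SA[13]=21  'ccdbccad'
  #14 SA[14]=2  'cdacedacdadbadbaeedccdbccad'
  #15 SA[15]=9  'cdadbadbaeedccdbccad'
  #16 SA[16]=22  'cdbccad'
  #17 SA[17]=5  'cedacdadbadbaeedccdbccad'
  #18 SA[18]=28  'd'
  #19 SA[19]=7  'dacdadbadbaeedccdbccad'
  #20 SA[20]=3  'dacedacdadbadbaeedccdbccad'
  #21 SA[21]=10  'dadbadbaeedccdbccad'
  #22 SA[22]=12  'dbadbaeedccdbccad'
  #23 SA[23]=15  'dbaeedccdbccad'
  #24 SA[24]=23  'dbccad'
  #25 SA[25]=20  'dccdbccad'
  #26 SA[26]=6  'edacdadbadbaeedccdbccad'
  #27 SA[27]=19  'edccdbccad'
  #28 SA[28]=18  'eedccdbccad'

SA = [0, 8, 4, 27, 11, 14, 17, 13, 16, 24, 26, 25, 1, 21, 2, 9, 22, 5, 28, 7, 3, 10, 12, 15, 23, 20, 6, 19, 18]
rank  pair      lcp
   1  s[0:],s[8:]  2  'ac'
   2  s[8:],s[4:]  2  'ac'
   3  s[4:],s[27:]  1  'a'
   4  s[27:],s[11:]  2  'ad'
   5  s[11:],s[14:]  4  'adba'
   6  s[14:],s[17:]  1  'a'
   7  s[17:],s[13:]  0  ''
   8  s[13:],s[16:]  2  'ba'
   9  s[16:],s[24:]  1  'b'
  10  s[24:],s[26:]  0  ''
  11  s[26:],s[25:]  1  'c'
  12  s[25:],s[1:]  2  'cc'
  13  s[1:],s[21:]  3  'ccd'
  14  s[21:],s[2:]  1  'c'
  15  s[2:],s[9:]  3  'cda'
  16  s[9:],s[22:]  2  'cd'
  17  s[22:],s[5:]  1  'c'
  18  s[5:],s[28:]  0  ''
  19  s[28:],s[7:]  1  'd'
  20  s[7:],s[3:]  3  'dac'
  21  s[3:],s[10:]  2  'da'
  22  s[10:],s[12:]  1  'd'
  23  s[12:],s[15:]  3  'dba'
  24  s[15:],s[23:]  2  'db'
  25  s[23:],s[20:]  1  'd'
  26  s[20:],s[6:]  0  ''
  27  s[6:],s[19:]  2  'ed'
  28  s[19:],s[18:]  1  'e'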